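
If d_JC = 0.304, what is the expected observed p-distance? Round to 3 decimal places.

0.250

p = (3/4)(1 − e^(−4d/3)) = 0.75 × (1 − e^(-0.405333)) = 0.75 × (1 − 0.666755) = 0.249934.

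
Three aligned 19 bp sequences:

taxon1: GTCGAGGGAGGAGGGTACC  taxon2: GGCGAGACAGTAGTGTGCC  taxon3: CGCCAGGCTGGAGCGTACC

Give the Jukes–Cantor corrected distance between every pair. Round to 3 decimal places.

d(taxon1,taxon2) = 0.410, d(taxon1,taxon3) = 0.410, d(taxon2,taxon3) = 0.507

taxon1–taxon2: 6/19 sites differ → p ≈ 0.315789, d = −0.75 ln(1 − 0.421052) = 0.409907 ≈ 0.410.
taxon1–taxon3: 6/19 sites differ → p ≈ 0.315789, d = −0.75 ln(1 − 0.421052) = 0.409907 ≈ 0.410.
taxon2–taxon3: 7/19 sites differ → p ≈ 0.368421, d = −0.75 ln(1 − 0.491228) = 0.506816 ≈ 0.507.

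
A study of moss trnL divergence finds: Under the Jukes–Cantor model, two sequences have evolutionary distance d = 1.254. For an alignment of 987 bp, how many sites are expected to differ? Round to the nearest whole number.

601

Invert JC69: p = (3/4)(1 − e^(−4d/3)) = 0.75 × (1 − e^(-1.672)) = 0.75 × (1 − 0.187871) = 0.609097.
Expected differing sites = pL ≈ 0.609097 × 987 = 601.178739 ≈ 601.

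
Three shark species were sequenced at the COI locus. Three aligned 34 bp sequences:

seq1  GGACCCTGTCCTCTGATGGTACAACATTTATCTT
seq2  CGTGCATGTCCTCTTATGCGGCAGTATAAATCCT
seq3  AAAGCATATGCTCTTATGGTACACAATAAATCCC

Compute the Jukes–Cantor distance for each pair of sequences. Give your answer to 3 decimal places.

seq1–seq2: 13/34 sites differ → p ≈ 0.382353, d = −0.75 ln(1 − 0.509804) = 0.534712 ≈ 0.535.
seq1–seq3: 13/34 sites differ → p ≈ 0.382353, d = −0.75 ln(1 − 0.509804) = 0.534712 ≈ 0.535.
seq2–seq3: 11/34 sites differ → p ≈ 0.323529, d = −0.75 ln(1 − 0.431372) = 0.423397 ≈ 0.423.

d(seq1,seq2) = 0.535, d(seq1,seq3) = 0.535, d(seq2,seq3) = 0.423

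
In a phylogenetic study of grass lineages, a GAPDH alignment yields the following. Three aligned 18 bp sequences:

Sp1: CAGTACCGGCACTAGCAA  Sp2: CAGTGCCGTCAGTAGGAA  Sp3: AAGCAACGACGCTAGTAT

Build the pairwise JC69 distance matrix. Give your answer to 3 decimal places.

Sp1–Sp2: 4/18 sites differ → p ≈ 0.222222, d = −0.75 ln(1 − 0.296296) = 0.263548 ≈ 0.264.
Sp1–Sp3: 7/18 sites differ → p ≈ 0.388889, d = −0.75 ln(1 − 0.518519) = 0.548166 ≈ 0.548.
Sp2–Sp3: 9/18 sites differ → p = 0.5, d = −0.75 ln(1 − 0.666667) = 0.823960 ≈ 0.824.

d(Sp1,Sp2) = 0.264, d(Sp1,Sp3) = 0.548, d(Sp2,Sp3) = 0.824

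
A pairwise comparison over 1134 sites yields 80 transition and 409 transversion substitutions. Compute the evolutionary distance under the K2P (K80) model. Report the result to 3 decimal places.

0.668

P = 80/1134 ≈ 0.070547 and Q = 409/1134 ≈ 0.36067.
Under the Kimura two-parameter model, d = −½ ln(1 − 2P − Q) − ¼ ln(1 − 2Q).
1 − 2P − Q = 0.498236, giving −½ ln(0.498236) = 0.348341.
1 − 2Q = 0.27866, giving −¼ ln(0.27866) = 0.319441.
d = 0.348341 + 0.319441 = 0.667782.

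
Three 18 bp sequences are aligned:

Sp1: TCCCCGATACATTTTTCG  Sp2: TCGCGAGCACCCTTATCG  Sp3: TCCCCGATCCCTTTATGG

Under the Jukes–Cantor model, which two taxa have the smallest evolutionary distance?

Sp1–Sp2: 8/18 differ, p = 0.444, d = 0.673.
Sp1–Sp3: 4/18 differ, p = 0.222, d = 0.264.
Sp2–Sp3: 8/18 differ, p = 0.444, d = 0.673.
The smallest distance is between Sp1 and Sp3.

Sp1 and Sp3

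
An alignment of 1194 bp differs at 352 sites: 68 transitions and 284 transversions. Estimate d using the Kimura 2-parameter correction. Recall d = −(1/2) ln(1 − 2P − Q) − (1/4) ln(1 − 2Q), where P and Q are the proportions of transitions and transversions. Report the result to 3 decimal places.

P = 68/1194 ≈ 0.056951 and Q = 284/1194 ≈ 0.237856.
Under the Kimura two-parameter model, d = −½ ln(1 − 2P − Q) − ¼ ln(1 − 2Q).
1 − 2P − Q = 0.648242, giving −½ ln(0.648242) = 0.216746.
1 − 2Q = 0.524288, giving −¼ ln(0.524288) = 0.161429.
d = 0.216746 + 0.161429 = 0.378175.

0.378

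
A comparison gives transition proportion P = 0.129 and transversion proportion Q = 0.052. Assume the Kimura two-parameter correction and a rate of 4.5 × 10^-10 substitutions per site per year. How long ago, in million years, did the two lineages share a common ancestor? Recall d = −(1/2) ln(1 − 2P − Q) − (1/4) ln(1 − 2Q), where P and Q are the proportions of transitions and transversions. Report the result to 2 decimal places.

Under the Kimura two-parameter model, d = −½ ln(1 − 2P − Q) − ¼ ln(1 − 2Q).
1 − 2P − Q = 0.69, giving −½ ln(0.69) = 0.185532.
1 − 2Q = 0.896, giving −¼ ln(0.896) = 0.027454.
d = 0.185532 + 0.027454 = 0.212986.
Under a molecular clock d = 2μt, so t = d/(2μ) = 0.212986 / (2 × 4.5 × 10^-10) = 236.65 million years.

236.65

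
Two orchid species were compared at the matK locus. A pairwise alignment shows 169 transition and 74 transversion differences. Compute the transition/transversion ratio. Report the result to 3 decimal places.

R = 169/74 = 2.283783… ≈ 2.284 (to 3 d.p.).

2.284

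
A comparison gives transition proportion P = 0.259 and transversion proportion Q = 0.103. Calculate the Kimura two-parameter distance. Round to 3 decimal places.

Under the Kimura two-parameter model, d = −½ ln(1 − 2P − Q) − ¼ ln(1 − 2Q).
1 − 2P − Q = 0.379, giving −½ ln(0.379) = 0.485110.
1 − 2Q = 0.794, giving −¼ ln(0.794) = 0.057668.
d = 0.485110 + 0.057668 = 0.542778.

0.543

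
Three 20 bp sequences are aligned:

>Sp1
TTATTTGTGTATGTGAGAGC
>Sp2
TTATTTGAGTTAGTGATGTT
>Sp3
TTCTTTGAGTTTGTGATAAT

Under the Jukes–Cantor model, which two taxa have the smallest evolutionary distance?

Sp1–Sp2: 7/20 differ, p = 0.350, d = 0.471.
Sp1–Sp3: 6/20 differ, p = 0.300, d = 0.383.
Sp2–Sp3: 4/20 differ, p = 0.200, d = 0.233.
The smallest distance is between Sp2 and Sp3.

Sp2 and Sp3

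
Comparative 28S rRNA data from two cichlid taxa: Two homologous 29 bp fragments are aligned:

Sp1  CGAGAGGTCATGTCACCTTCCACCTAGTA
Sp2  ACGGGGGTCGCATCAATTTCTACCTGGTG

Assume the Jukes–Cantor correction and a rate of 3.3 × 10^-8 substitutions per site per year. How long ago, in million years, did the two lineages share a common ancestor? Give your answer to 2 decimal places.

9.12

The sequences differ at 12 of 29 sites, so p = 12/29 ≈ 0.413793.
d = −(3/4) ln(1 − 4p/3) = −0.75 ln(1 − 0.551724) = −0.75 ln(0.448276)
  = −0.75 × (-0.802346) = 0.601760 substitutions/site.
Under a molecular clock d = 2μt, so t = d/(2μ) = 0.601760 / (2 × 3.3 × 10^-8) = 9.12 million years.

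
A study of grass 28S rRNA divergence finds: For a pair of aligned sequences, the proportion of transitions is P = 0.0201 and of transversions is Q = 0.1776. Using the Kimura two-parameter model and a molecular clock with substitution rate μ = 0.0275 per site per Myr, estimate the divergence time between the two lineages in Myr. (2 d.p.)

Under the Kimura two-parameter model, d = −½ ln(1 − 2P − Q) − ¼ ln(1 − 2Q).
1 − 2P − Q = 0.7822, giving −½ ln(0.7822) = 0.122822.
1 − 2Q = 0.6448, giving −¼ ln(0.6448) = 0.109704.
d = 0.122822 + 0.109704 = 0.232526.
Under a molecular clock d = 2μt, so t = d/(2μ) = 0.232526 / (2 × 0.0275) = 4.23 Myr.

4.23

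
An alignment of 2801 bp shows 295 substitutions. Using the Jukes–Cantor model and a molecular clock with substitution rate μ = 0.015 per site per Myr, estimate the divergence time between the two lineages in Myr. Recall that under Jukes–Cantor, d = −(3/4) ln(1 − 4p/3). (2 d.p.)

p = 295/2801 ≈ 0.10532.
d = −(3/4) ln(1 − 4p/3) = −0.75 ln(1 − 0.140427) = −0.75 ln(0.859573)
  = −0.75 × (-0.151320) = 0.113490 substitutions/site.
Under a molecular clock d = 2μt, so t = d/(2μ) = 0.113490 / (2 × 0.015) = 3.78 Myr.

3.78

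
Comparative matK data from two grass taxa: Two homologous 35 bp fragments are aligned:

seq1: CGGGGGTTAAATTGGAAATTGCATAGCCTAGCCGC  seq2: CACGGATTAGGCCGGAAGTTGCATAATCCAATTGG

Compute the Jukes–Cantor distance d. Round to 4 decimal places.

The sequences differ at 15 of 35 sites, so p = 15/35 ≈ 0.428571.
d = −(3/4) ln(1 − 4p/3) = −0.75 ln(1 − 0.571428) = −0.75 ln(0.428572)
  = −0.75 × (-0.847297) = 0.635473 substitutions/site.

0.6355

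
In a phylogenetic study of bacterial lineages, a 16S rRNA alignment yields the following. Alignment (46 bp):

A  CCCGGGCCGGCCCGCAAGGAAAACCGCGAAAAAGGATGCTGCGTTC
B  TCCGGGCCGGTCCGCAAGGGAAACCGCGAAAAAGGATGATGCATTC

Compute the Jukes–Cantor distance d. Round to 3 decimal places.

0.117

The sequences differ at 5 of 46 sites (1, 11, 20, 39, 43), so p = 5/46 ≈ 0.108696.
d = −(3/4) ln(1 − 4p/3) = −0.75 ln(1 − 0.144928) = −0.75 ln(0.855072)
  = −0.75 × (-0.156570) = 0.117428 substitutions/site.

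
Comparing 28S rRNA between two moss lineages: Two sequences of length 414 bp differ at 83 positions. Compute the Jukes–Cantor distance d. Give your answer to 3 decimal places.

0.233

p = 83/414 ≈ 0.200483.
d = −(3/4) ln(1 − 4p/3) = −0.75 ln(1 − 0.267311) = −0.75 ln(0.732689)
  = −0.75 × (-0.311034) = 0.233276 substitutions/site.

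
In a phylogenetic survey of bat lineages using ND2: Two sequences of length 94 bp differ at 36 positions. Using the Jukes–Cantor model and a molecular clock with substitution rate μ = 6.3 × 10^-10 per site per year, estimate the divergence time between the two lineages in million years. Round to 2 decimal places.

425.39

p = 36/94 ≈ 0.382979.
d = −(3/4) ln(1 − 4p/3) = −0.75 ln(1 − 0.510639) = −0.75 ln(0.489361)
  = −0.75 × (-0.714655) = 0.535991 substitutions/site.
Under a molecular clock d = 2μt, so t = d/(2μ) = 0.535991 / (2 × 6.3 × 10^-10) = 425.39 million years.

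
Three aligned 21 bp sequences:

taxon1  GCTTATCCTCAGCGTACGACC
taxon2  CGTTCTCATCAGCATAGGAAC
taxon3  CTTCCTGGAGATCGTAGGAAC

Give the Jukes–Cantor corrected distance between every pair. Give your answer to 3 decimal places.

taxon1–taxon2: 7/21 sites differ → p ≈ 0.333333, d = −0.75 ln(1 − 0.444444) = 0.440839 ≈ 0.441.
taxon1–taxon3: 11/21 sites differ → p ≈ 0.52381, d = −0.75 ln(1 − 0.698413) = 0.899023 ≈ 0.899.
taxon2–taxon3: 8/21 sites differ → p ≈ 0.380952, d = −0.75 ln(1 − 0.507936) = 0.531860 ≈ 0.532.

d(taxon1,taxon2) = 0.441, d(taxon1,taxon3) = 0.899, d(taxon2,taxon3) = 0.532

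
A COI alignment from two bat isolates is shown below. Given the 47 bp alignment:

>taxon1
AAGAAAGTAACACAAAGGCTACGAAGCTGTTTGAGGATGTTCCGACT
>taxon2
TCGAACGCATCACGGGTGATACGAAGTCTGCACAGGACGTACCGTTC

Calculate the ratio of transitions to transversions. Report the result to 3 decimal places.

0.833

Transitions are A↔G and C↔T; transversions are all other mismatches.
Transitions: 10. Transversions: 12.
R = 10/12 = 0.833333… ≈ 0.833 (to 3 d.p.).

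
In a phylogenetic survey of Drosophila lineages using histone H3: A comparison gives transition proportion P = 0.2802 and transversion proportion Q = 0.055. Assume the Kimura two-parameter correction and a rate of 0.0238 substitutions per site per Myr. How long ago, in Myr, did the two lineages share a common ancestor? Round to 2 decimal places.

Under the Kimura two-parameter model, d = −½ ln(1 − 2P − Q) − ¼ ln(1 − 2Q).
1 − 2P − Q = 0.3846, giving −½ ln(0.3846) = 0.477776.
1 − 2Q = 0.89, giving −¼ ln(0.89) = 0.029133.
d = 0.477776 + 0.029133 = 0.506909.
Under a molecular clock d = 2μt, so t = d/(2μ) = 0.506909 / (2 × 0.0238) = 10.65 Myr.

10.65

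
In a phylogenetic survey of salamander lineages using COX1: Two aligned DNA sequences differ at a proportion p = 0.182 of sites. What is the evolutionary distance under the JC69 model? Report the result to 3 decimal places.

d = −(3/4) ln(1 − 4p/3) = −0.75 ln(1 − 0.242667) = −0.75 ln(0.757333)
  = −0.75 × (-0.277952) = 0.208464 substitutions/site.

0.208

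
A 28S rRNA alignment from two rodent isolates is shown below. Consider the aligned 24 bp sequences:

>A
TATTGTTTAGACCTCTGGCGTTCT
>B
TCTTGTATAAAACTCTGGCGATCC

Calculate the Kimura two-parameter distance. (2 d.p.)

0.30

Of 24 sites, 2 differences are transitions and 4 are transversions, so P = 2/24 ≈ 0.083333 and Q = 4/24 ≈ 0.166667.
Under the Kimura two-parameter model, d = −½ ln(1 − 2P − Q) − ¼ ln(1 − 2Q).
1 − 2P − Q = 0.666667, giving −½ ln(0.666667) = 0.202732.
1 − 2Q = 0.666666, giving −¼ ln(0.666666) = 0.101367.
d = 0.202732 + 0.101367 = 0.304099.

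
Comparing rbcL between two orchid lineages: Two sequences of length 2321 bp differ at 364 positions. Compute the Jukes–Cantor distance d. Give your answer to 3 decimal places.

p = 364/2321 ≈ 0.156829.
d = −(3/4) ln(1 − 4p/3) = −0.75 ln(1 − 0.209105) = −0.75 ln(0.790895)
  = −0.75 × (-0.234590) = 0.175943 substitutions/site.

0.176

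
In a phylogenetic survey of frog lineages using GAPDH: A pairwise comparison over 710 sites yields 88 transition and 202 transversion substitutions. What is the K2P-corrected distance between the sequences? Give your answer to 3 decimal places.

0.590

P = 88/710 ≈ 0.123944 and Q = 202/710 ≈ 0.284507.
Under the Kimura two-parameter model, d = −½ ln(1 − 2P − Q) − ¼ ln(1 − 2Q).
1 − 2P − Q = 0.467605, giving −½ ln(0.467605) = 0.380066.
1 − 2Q = 0.430986, giving −¼ ln(0.430986) = 0.210420.
d = 0.380066 + 0.210420 = 0.590486.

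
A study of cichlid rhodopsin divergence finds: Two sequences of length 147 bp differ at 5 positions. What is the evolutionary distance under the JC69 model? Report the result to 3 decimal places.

p = 5/147 ≈ 0.034014.
d = −(3/4) ln(1 − 4p/3) = −0.75 ln(1 − 0.045352) = −0.75 ln(0.954648)
  = −0.75 × (-0.046413) = 0.034810 substitutions/site.

0.035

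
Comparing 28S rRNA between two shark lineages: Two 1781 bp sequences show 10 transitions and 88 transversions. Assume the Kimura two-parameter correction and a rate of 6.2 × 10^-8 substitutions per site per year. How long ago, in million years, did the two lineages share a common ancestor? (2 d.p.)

P = 10/1781 ≈ 0.005615 and Q = 88/1781 ≈ 0.04941.
Under the Kimura two-parameter model, d = −½ ln(1 − 2P − Q) − ¼ ln(1 − 2Q).
1 − 2P − Q = 0.93936, giving −½ ln(0.93936) = 0.031278.
1 − 2Q = 0.90118, giving −¼ ln(0.90118) = 0.026013.
d = 0.031278 + 0.026013 = 0.057291.
Under a molecular clock d = 2μt, so t = d/(2μ) = 0.057291 / (2 × 6.2 × 10^-8) = 0.46 million years.

0.46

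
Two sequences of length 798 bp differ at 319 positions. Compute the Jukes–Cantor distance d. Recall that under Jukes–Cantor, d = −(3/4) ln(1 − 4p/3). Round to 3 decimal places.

0.571

p = 319/798 ≈ 0.399749.
d = −(3/4) ln(1 − 4p/3) = −0.75 ln(1 − 0.532999) = −0.75 ln(0.467001)
  = −0.75 × (-0.761424) = 0.571068 substitutions/site.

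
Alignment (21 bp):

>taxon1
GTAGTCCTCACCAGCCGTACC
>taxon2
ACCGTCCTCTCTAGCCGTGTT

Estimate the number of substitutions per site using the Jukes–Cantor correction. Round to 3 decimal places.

0.532

The sequences differ at 8 of 21 sites (1, 2, 3, 10, 12, 19, 20, 21), so p = 8/21 ≈ 0.380952.
d = −(3/4) ln(1 − 4p/3) = −0.75 ln(1 − 0.507936) = −0.75 ln(0.492064)
  = −0.75 × (-0.709146) = 0.531860 substitutions/site.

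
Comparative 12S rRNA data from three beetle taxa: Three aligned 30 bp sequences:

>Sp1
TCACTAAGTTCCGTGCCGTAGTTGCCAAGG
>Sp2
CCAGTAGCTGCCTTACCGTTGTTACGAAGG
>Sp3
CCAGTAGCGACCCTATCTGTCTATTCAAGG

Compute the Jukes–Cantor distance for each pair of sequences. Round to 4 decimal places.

d(Sp1,Sp2) = 0.4408, d(Sp1,Sp3) = 0.9313, d(Sp2,Sp3) = 0.5034

Sp1–Sp2: 10/30 sites differ → p ≈ 0.333333, d = −0.75 ln(1 − 0.444444) = 0.440839 ≈ 0.4408.
Sp1–Sp3: 16/30 sites differ → p ≈ 0.533333, d = −0.75 ln(1 − 0.711111) = 0.931285 ≈ 0.9313.
Sp2–Sp3: 11/30 sites differ → p ≈ 0.366667, d = −0.75 ln(1 − 0.488889) = 0.503376 ≈ 0.5034.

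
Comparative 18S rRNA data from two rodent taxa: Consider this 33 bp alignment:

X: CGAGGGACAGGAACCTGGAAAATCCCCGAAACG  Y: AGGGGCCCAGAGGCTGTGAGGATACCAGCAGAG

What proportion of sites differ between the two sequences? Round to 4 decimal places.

The sequences differ at 17 of 33 positions.
p = 17/33 = 0.515151… ≈ 0.5152 (to 4 d.p.).

0.5152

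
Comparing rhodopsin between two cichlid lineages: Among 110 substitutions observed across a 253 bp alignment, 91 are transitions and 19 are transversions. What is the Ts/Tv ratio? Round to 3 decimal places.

R = 91/19 = 4.789473… ≈ 4.789 (to 3 d.p.).

4.789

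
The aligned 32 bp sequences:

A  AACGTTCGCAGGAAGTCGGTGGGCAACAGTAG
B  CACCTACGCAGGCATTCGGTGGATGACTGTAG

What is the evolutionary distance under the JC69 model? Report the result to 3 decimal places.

The sequences differ at 9 of 32 sites (1, 4, 6, 13, 15, 23, 24, 25, 28), so p = 9/32 = 0.28125.
d = −(3/4) ln(1 − 4p/3) = −0.75 ln(1 − 0.375) = −0.75 ln(0.625)
  = −0.75 × (-0.470004) = 0.352503 substitutions/site.

0.353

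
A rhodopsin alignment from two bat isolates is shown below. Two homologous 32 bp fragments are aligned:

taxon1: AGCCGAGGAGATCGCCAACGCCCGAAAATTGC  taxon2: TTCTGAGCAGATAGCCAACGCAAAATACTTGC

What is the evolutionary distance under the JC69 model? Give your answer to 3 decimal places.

0.404

The sequences differ at 10 of 32 sites (1, 2, 4, 8, 13, 22, 23, 24, 26, 28), so p = 10/32 = 0.3125.
d = −(3/4) ln(1 − 4p/3) = −0.75 ln(1 − 0.416667) = −0.75 ln(0.583333)
  = −0.75 × (-0.538997) = 0.404248 substitutions/site.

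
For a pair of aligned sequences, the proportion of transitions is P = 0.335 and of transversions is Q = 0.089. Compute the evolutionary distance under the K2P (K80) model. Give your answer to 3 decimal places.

0.760

Under the Kimura two-parameter model, d = −½ ln(1 − 2P − Q) − ¼ ln(1 − 2Q).
1 − 2P − Q = 0.241, giving −½ ln(0.241) = 0.711479.
1 − 2Q = 0.822, giving −¼ ln(0.822) = 0.049004.
d = 0.711479 + 0.049004 = 0.760483.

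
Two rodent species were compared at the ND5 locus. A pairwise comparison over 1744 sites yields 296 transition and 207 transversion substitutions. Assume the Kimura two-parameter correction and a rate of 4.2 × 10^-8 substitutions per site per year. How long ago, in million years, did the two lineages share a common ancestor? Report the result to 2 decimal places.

4.45

P = 296/1744 ≈ 0.169725 and Q = 207/1744 ≈ 0.118693.
Under the Kimura two-parameter model, d = −½ ln(1 − 2P − Q) − ¼ ln(1 − 2Q).
1 − 2P − Q = 0.541857, giving −½ ln(0.541857) = 0.306377.
1 − 2Q = 0.762614, giving −¼ ln(0.762614) = 0.067751.
d = 0.306377 + 0.067751 = 0.374128.
Under a molecular clock d = 2μt, so t = d/(2μ) = 0.374128 / (2 × 4.2 × 10^-8) = 4.45 million years.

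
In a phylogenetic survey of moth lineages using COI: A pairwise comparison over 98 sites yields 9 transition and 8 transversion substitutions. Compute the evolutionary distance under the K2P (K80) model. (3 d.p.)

0.199

P = 9/98 ≈ 0.091837 and Q = 8/98 ≈ 0.081633.
Under the Kimura two-parameter model, d = −½ ln(1 − 2P − Q) − ¼ ln(1 − 2Q).
1 − 2P − Q = 0.734693, giving −½ ln(0.734693) = 0.154151.
1 − 2Q = 0.836734, giving −¼ ln(0.836734) = 0.044562.
d = 0.154151 + 0.044562 = 0.198713.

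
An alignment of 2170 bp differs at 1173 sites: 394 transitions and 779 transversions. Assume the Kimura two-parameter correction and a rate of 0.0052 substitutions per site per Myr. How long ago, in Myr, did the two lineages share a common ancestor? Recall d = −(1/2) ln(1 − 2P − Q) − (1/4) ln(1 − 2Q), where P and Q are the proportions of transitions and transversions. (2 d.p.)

P = 394/2170 ≈ 0.181567 and Q = 779/2170 ≈ 0.358986.
Under the Kimura two-parameter model, d = −½ ln(1 − 2P − Q) − ¼ ln(1 − 2Q).
1 − 2P − Q = 0.27788, giving −½ ln(0.27788) = 0.640283.
1 − 2Q = 0.282028, giving −¼ ln(0.282028) = 0.316437.
d = 0.640283 + 0.316437 = 0.956720.
Under a molecular clock d = 2μt, so t = d/(2μ) = 0.956720 / (2 × 0.0052) = 91.99 Myr.

91.99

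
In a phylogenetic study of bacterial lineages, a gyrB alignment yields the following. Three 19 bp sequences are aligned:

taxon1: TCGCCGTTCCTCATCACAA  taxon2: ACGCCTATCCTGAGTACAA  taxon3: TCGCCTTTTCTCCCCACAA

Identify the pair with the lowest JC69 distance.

taxon1 and taxon3

taxon1–taxon2: 6/19 differ, p = 0.316, d = 0.410.
taxon1–taxon3: 4/19 differ, p = 0.211, d = 0.247.
taxon2–taxon3: 7/19 differ, p = 0.368, d = 0.507.
The smallest distance is between taxon1 and taxon3.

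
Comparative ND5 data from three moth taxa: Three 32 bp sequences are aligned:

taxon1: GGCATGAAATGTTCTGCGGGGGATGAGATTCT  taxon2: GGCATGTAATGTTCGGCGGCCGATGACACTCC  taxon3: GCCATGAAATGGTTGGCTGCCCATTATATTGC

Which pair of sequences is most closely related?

taxon1 and taxon2

taxon1–taxon2: 7/32 differ, p = 0.219, d = 0.259.
taxon1–taxon3: 12/32 differ, p = 0.375, d = 0.520.
taxon2–taxon3: 10/32 differ, p = 0.313, d = 0.404.
The smallest distance is between taxon1 and taxon2.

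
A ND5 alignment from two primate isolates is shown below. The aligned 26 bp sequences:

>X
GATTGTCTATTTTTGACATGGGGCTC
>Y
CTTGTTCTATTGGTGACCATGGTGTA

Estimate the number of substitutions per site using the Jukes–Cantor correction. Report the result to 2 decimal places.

The sequences differ at 12 of 26 sites, so p = 12/26 ≈ 0.461538.
d = −(3/4) ln(1 − 4p/3) = −0.75 ln(1 − 0.615384) = −0.75 ln(0.384616)
  = −0.75 × (-0.955510) = 0.716633 substitutions/site.

0.72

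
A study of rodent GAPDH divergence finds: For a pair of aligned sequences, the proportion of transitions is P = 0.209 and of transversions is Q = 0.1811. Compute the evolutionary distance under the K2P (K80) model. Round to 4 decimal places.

0.5695

Under the Kimura two-parameter model, d = −½ ln(1 − 2P − Q) − ¼ ln(1 − 2Q).
1 − 2P − Q = 0.4009, giving −½ ln(0.4009) = 0.457022.
1 − 2Q = 0.6378, giving −¼ ln(0.6378) = 0.112433.
d = 0.457022 + 0.112433 = 0.569455.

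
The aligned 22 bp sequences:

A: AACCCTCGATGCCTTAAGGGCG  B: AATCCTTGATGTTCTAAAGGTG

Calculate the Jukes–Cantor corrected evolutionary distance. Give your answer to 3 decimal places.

The sequences differ at 7 of 22 sites (3, 7, 12, 13, 14, 18, 21), so p = 7/22 ≈ 0.318182.
d = −(3/4) ln(1 − 4p/3) = −0.75 ln(1 − 0.424243) = −0.75 ln(0.575757)
  = −0.75 × (-0.552070) = 0.414053 substitutions/site.

0.414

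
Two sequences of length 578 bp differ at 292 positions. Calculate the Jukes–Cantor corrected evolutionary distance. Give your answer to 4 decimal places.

p = 292/578 ≈ 0.50519.
d = −(3/4) ln(1 − 4p/3) = −0.75 ln(1 − 0.673587) = −0.75 ln(0.326413)
  = −0.75 × (-1.119592) = 0.839694 substitutions/site.

0.8397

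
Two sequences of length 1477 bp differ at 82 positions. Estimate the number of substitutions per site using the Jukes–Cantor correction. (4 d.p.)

0.0577

p = 82/1477 ≈ 0.055518.
d = −(3/4) ln(1 − 4p/3) = −0.75 ln(1 − 0.074024) = −0.75 ln(0.925976)
  = −0.75 × (-0.076907) = 0.057680 substitutions/site.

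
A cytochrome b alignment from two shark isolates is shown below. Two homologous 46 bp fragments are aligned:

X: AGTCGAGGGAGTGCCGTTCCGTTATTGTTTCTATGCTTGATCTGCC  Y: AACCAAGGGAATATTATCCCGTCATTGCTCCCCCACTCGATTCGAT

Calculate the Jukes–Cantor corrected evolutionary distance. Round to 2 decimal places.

0.70

The sequences differ at 21 of 46 sites, so p = 21/46 ≈ 0.456522.
d = −(3/4) ln(1 − 4p/3) = −0.75 ln(1 − 0.608696) = −0.75 ln(0.391304)
  = −0.75 × (-0.938271) = 0.703703 substitutions/site.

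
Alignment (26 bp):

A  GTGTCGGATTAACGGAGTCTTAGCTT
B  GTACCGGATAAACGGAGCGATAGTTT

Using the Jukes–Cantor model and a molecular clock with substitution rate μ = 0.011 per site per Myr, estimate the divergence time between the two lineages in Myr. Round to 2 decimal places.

The sequences differ at 7 of 26 sites (3, 4, 10, 18, 19, 20, 24), so p = 7/26 ≈ 0.269231.
d = −(3/4) ln(1 − 4p/3) = −0.75 ln(1 − 0.358975) = −0.75 ln(0.641025)
  = −0.75 × (-0.444687) = 0.333515 substitutions/site.
Under a molecular clock d = 2μt, so t = d/(2μ) = 0.333515 / (2 × 0.011) = 15.16 Myr.

15.16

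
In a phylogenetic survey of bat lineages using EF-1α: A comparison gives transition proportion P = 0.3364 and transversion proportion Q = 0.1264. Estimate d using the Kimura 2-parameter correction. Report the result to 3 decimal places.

0.876

Under the Kimura two-parameter model, d = −½ ln(1 − 2P − Q) − ¼ ln(1 − 2Q).
1 − 2P − Q = 0.2008, giving −½ ln(0.2008) = 0.802723.
1 − 2Q = 0.7472, giving −¼ ln(0.7472) = 0.072856.
d = 0.802723 + 0.072856 = 0.875579.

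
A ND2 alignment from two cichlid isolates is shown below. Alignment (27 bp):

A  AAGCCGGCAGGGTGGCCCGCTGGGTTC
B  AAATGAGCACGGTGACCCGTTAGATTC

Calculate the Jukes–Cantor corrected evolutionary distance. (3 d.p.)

0.441

The sequences differ at 9 of 27 sites (3, 4, 5, 6, 10, 15, 20, 22, 24), so p = 9/27 ≈ 0.333333.
d = −(3/4) ln(1 − 4p/3) = −0.75 ln(1 − 0.444444) = −0.75 ln(0.555556)
  = −0.75 × (-0.587786) = 0.440840 substitutions/site.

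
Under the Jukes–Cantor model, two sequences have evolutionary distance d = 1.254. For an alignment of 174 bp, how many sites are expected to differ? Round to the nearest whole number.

106

Invert JC69: p = (3/4)(1 − e^(−4d/3)) = 0.75 × (1 − e^(-1.672)) = 0.75 × (1 − 0.187871) = 0.609097.
Expected differing sites = pL ≈ 0.609097 × 174 = 105.982878 ≈ 106.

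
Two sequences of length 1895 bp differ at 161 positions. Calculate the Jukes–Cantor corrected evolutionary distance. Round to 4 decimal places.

p = 161/1895 ≈ 0.08496.
d = −(3/4) ln(1 − 4p/3) = −0.75 ln(1 − 0.11328) = −0.75 ln(0.88672)
  = −0.75 × (-0.120226) = 0.090170 substitutions/site.

0.0902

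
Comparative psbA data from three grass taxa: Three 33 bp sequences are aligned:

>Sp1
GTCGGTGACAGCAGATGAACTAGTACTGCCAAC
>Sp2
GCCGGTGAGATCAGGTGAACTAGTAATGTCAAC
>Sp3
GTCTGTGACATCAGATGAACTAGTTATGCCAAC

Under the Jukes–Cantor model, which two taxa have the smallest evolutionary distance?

Sp1 and Sp3

Sp1–Sp2: 6/33 differ, p = 0.182, d = 0.208.
Sp1–Sp3: 4/33 differ, p = 0.121, d = 0.132.
Sp2–Sp3: 6/33 differ, p = 0.182, d = 0.208.
The smallest distance is between Sp1 and Sp3.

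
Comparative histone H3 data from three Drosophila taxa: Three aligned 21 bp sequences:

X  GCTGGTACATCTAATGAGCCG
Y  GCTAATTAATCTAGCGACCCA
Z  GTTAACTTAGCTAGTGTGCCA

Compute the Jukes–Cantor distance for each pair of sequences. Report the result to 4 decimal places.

X–Y: 8/21 sites differ → p ≈ 0.380952, d = −0.75 ln(1 − 0.507936) = 0.531860 ≈ 0.5319.
X–Z: 10/21 sites differ → p ≈ 0.47619, d = −0.75 ln(1 − 0.63492) = 0.755729 ≈ 0.7557.
Y–Z: 7/21 sites differ → p ≈ 0.333333, d = −0.75 ln(1 − 0.444444) = 0.440839 ≈ 0.4408.

d(X,Y) = 0.5319, d(X,Z) = 0.7557, d(Y,Z) = 0.4408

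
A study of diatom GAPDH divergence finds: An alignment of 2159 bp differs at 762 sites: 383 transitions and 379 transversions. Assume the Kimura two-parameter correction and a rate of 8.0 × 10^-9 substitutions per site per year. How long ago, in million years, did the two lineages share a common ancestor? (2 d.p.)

30.37

P = 383/2159 ≈ 0.177397 and Q = 379/2159 ≈ 0.175544.
Under the Kimura two-parameter model, d = −½ ln(1 − 2P − Q) − ¼ ln(1 − 2Q).
1 − 2P − Q = 0.469662, giving −½ ln(0.469662) = 0.377871.
1 − 2Q = 0.648912, giving −¼ ln(0.648912) = 0.108115.
d = 0.377871 + 0.108115 = 0.485986.
Under a molecular clock d = 2μt, so t = d/(2μ) = 0.485986 / (2 × 8.0 × 10^-9) = 30.37 million years.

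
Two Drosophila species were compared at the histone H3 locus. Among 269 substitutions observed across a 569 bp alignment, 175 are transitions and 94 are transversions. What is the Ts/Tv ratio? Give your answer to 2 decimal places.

R = 175/94 = 1.861702… ≈ 1.86 (to 2 d.p.).

1.86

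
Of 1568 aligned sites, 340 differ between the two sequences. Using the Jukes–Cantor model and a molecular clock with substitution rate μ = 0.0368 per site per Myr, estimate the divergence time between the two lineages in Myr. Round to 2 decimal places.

p = 340/1568 ≈ 0.216837.
d = −(3/4) ln(1 − 4p/3) = −0.75 ln(1 − 0.289116) = −0.75 ln(0.710884)
  = −0.75 × (-0.341246) = 0.255935 substitutions/site.
Under a molecular clock d = 2μt, so t = d/(2μ) = 0.255935 / (2 × 0.0368) = 3.48 Myr.

3.48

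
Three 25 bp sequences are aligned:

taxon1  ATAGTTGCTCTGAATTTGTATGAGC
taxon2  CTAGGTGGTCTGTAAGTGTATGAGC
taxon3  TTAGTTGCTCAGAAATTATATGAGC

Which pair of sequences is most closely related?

taxon1 and taxon3

taxon1–taxon2: 6/25 differ, p = 0.240, d = 0.289.
taxon1–taxon3: 4/25 differ, p = 0.160, d = 0.180.
taxon2–taxon3: 7/25 differ, p = 0.280, d = 0.351.
The smallest distance is between taxon1 and taxon3.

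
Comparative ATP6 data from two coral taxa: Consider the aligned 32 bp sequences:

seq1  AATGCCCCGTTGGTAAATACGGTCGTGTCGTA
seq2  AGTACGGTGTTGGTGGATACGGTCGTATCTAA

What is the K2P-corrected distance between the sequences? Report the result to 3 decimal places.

Of 32 sites, 6 differences are transitions and 4 are transversions, so P = 6/32 = 0.1875 and Q = 4/32 = 0.125.
Under the Kimura two-parameter model, d = −½ ln(1 − 2P − Q) − ¼ ln(1 − 2Q).
1 − 2P − Q = 0.5, giving −½ ln(0.5) = 0.346574.
1 − 2Q = 0.75, giving −¼ ln(0.75) = 0.071921.
d = 0.346574 + 0.071921 = 0.418495.

0.418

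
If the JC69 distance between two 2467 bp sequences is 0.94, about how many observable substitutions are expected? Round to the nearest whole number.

1322

Invert JC69: p = (3/4)(1 − e^(−4d/3)) = 0.75 × (1 − e^(-1.253333)) = 0.75 × (1 − 0.285551) = 0.535837.
Expected differing sites = pL ≈ 0.535837 × 2467 = 1321.909879 ≈ 1322.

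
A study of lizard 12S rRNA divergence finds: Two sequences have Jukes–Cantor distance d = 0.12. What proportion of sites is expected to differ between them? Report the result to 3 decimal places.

0.111

p = (3/4)(1 − e^(−4d/3)) = 0.75 × (1 − e^(-0.16)) = 0.75 × (1 − 0.852144) = 0.110892.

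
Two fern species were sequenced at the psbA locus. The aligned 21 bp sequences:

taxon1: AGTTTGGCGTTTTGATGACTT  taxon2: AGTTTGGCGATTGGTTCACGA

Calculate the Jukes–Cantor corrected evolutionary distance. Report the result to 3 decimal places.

0.360

The sequences differ at 6 of 21 sites (10, 13, 15, 17, 20, 21), so p = 6/21 ≈ 0.285714.
d = −(3/4) ln(1 − 4p/3) = −0.75 ln(1 − 0.380952) = −0.75 ln(0.619048)
  = −0.75 × (-0.479572) = 0.359679 substitutions/site.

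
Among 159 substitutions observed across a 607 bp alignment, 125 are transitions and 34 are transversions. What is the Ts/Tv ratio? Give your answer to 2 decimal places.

R = 125/34 = 3.676470… ≈ 3.68 (to 2 d.p.).

3.68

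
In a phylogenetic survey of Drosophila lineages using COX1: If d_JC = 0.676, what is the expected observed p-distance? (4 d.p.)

0.4455

p = (3/4)(1 − e^(−4d/3)) = 0.75 × (1 − e^(-0.901333)) = 0.75 × (1 − 0.406028) = 0.445479.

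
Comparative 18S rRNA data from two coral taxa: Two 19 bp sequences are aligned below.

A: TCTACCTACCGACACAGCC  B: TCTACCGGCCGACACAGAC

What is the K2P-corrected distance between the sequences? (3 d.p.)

Of 19 sites, 1 differences are transitions and 2 are transversions, so P = 1/19 ≈ 0.052632 and Q = 2/19 ≈ 0.105263.
Under the Kimura two-parameter model, d = −½ ln(1 − 2P − Q) − ¼ ln(1 − 2Q).
1 − 2P − Q = 0.789473, giving −½ ln(0.789473) = 0.118195.
1 − 2Q = 0.789474, giving −¼ ln(0.789474) = 0.059097.
d = 0.118195 + 0.059097 = 0.177292.

0.177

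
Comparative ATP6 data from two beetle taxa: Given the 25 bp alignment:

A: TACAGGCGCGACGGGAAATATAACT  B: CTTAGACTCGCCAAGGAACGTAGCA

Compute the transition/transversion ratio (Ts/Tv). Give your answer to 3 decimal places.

Transitions are A↔G and C↔T; transversions are all other mismatches.
Transitions: 9. Transversions: 4.
R = 9/4 = 2.250.

2.250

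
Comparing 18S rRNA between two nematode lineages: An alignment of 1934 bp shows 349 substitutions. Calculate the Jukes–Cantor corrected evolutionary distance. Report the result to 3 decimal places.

p = 349/1934 ≈ 0.180455.
d = −(3/4) ln(1 − 4p/3) = −0.75 ln(1 − 0.240607) = −0.75 ln(0.759393)
  = −0.75 × (-0.275236) = 0.206427 substitutions/site.

0.206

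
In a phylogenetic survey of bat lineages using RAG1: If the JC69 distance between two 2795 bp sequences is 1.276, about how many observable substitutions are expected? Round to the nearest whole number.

1714

Invert JC69: p = (3/4)(1 − e^(−4d/3)) = 0.75 × (1 − e^(-1.701333)) = 0.75 × (1 − 0.182440) = 0.613170.
Expected differing sites = pL ≈ 0.613170 × 2795 = 1713.81015 ≈ 1714.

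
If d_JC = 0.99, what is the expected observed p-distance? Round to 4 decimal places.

p = (3/4)(1 − e^(−4d/3)) = 0.75 × (1 − e^(-1.32)) = 0.75 × (1 − 0.267135) = 0.549649.

0.5496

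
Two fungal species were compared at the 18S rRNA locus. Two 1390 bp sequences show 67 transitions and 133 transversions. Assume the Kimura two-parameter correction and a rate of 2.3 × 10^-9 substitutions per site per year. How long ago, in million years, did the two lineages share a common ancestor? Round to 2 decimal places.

34.73

P = 67/1390 ≈ 0.048201 and Q = 133/1390 ≈ 0.095683.
Under the Kimura two-parameter model, d = −½ ln(1 − 2P − Q) − ¼ ln(1 − 2Q).
1 − 2P − Q = 0.807915, giving −½ ln(0.807915) = 0.106649.
1 − 2Q = 0.808634, giving −¼ ln(0.808634) = 0.053102.
d = 0.106649 + 0.053102 = 0.159751.
Under a molecular clock d = 2μt, so t = d/(2μ) = 0.159751 / (2 × 2.3 × 10^-9) = 34.73 million years.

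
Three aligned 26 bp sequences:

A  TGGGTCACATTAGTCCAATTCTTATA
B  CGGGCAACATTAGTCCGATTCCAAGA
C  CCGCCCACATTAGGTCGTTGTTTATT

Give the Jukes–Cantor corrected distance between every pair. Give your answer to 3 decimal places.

A–B: 7/26 sites differ → p ≈ 0.269231, d = −0.75 ln(1 − 0.358975) = 0.333515 ≈ 0.334.
A–C: 11/26 sites differ → p ≈ 0.423077, d = −0.75 ln(1 − 0.564103) = 0.622762 ≈ 0.623.
B–C: 12/26 sites differ → p ≈ 0.461538, d = −0.75 ln(1 − 0.615384) = 0.716632 ≈ 0.717.

d(A,B) = 0.334, d(A,C) = 0.623, d(B,C) = 0.717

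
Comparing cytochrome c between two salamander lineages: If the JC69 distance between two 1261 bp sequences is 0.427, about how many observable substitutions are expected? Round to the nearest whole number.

Invert JC69: p = (3/4)(1 − e^(−4d/3)) = 0.75 × (1 − e^(-0.569333)) = 0.75 × (1 − 0.565903) = 0.325573.
Expected differing sites = pL ≈ 0.325573 × 1261 = 410.547553 ≈ 411.

411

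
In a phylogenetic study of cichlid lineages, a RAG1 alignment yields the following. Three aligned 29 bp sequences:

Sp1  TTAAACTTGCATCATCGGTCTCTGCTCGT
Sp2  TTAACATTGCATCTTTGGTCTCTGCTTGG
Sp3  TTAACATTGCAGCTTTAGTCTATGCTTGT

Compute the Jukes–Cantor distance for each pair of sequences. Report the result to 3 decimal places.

d(Sp1,Sp2) = 0.242, d(Sp1,Sp3) = 0.344, d(Sp2,Sp3) = 0.152

Sp1–Sp2: 6/29 sites differ → p ≈ 0.206897, d = −0.75 ln(1 − 0.275863) = 0.242081 ≈ 0.242.
Sp1–Sp3: 8/29 sites differ → p ≈ 0.275862, d = −0.75 ln(1 − 0.367816) = 0.343931 ≈ 0.344.
Sp2–Sp3: 4/29 sites differ → p ≈ 0.137931, d = −0.75 ln(1 − 0.183908) = 0.152421 ≈ 0.152.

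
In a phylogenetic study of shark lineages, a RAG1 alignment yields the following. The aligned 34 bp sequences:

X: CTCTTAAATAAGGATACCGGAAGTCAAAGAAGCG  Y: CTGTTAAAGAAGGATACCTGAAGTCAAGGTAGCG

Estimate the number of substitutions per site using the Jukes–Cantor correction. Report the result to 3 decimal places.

The sequences differ at 5 of 34 sites (3, 9, 19, 28, 30), so p = 5/34 ≈ 0.147059.
d = −(3/4) ln(1 − 4p/3) = −0.75 ln(1 − 0.196079) = −0.75 ln(0.803921)
  = −0.75 × (-0.218254) = 0.163691 substitutions/site.

0.164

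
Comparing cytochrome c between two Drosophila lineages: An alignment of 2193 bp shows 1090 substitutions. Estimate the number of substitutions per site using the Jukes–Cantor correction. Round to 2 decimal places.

0.82

p = 1090/2193 ≈ 0.497036.
d = −(3/4) ln(1 − 4p/3) = −0.75 ln(1 − 0.662715) = −0.75 ln(0.337285)
  = −0.75 × (-1.086827) = 0.815120 substitutions/site.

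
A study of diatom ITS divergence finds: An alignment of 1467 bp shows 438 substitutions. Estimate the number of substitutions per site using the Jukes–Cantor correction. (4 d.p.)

0.3807

p = 438/1467 ≈ 0.298569.
d = −(3/4) ln(1 − 4p/3) = −0.75 ln(1 − 0.398092) = −0.75 ln(0.601908)
  = −0.75 × (-0.507651) = 0.380738 substitutions/site.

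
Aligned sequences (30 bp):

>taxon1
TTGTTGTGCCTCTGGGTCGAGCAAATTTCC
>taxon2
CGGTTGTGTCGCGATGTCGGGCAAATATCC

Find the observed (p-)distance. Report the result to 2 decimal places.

The sequences differ at 9 of 30 positions (sites 1, 2, 9, 11, 13, 14, 15, 20, 27).
p = 9/30 = 0.30.

0.30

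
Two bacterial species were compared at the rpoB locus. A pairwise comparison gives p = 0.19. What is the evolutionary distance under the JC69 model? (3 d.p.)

0.219

d = −(3/4) ln(1 − 4p/3) = −0.75 ln(1 − 0.253333) = −0.75 ln(0.746667)
  = −0.75 × (-0.292136) = 0.219102 substitutions/site.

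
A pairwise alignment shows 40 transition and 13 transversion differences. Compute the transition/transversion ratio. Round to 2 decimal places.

R = 40/13 = 3.076923… ≈ 3.08 (to 2 d.p.).

3.08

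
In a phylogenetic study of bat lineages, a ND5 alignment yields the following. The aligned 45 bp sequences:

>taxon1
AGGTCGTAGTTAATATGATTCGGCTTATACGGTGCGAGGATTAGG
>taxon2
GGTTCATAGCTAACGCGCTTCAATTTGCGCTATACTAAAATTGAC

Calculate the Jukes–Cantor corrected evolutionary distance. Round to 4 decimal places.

0.8581

The sequences differ at 23 of 45 sites, so p = 23/45 ≈ 0.511111.
d = −(3/4) ln(1 − 4p/3) = −0.75 ln(1 − 0.681481) = −0.75 ln(0.318519)
  = −0.75 × (-1.144073) = 0.858055 substitutions/site.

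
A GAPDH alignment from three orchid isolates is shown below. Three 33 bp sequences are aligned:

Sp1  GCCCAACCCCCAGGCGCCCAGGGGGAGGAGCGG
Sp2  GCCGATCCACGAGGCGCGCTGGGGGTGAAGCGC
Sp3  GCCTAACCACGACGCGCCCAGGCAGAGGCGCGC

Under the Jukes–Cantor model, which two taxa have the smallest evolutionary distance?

Sp1–Sp2: 9/33 differ, p = 0.273, d = 0.339.
Sp1–Sp3: 8/33 differ, p = 0.242, d = 0.293.
Sp2–Sp3: 10/33 differ, p = 0.303, d = 0.388.
The smallest distance is between Sp1 and Sp3.

Sp1 and Sp3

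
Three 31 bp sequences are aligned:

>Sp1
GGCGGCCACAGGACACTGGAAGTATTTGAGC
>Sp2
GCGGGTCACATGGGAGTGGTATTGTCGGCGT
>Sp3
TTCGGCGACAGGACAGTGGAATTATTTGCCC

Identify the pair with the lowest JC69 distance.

Sp1 and Sp3

Sp1–Sp2: 14/31 differ, p = 0.452, d = 0.691.
Sp1–Sp3: 7/31 differ, p = 0.226, d = 0.269.
Sp2–Sp3: 14/31 differ, p = 0.452, d = 0.691.
The smallest distance is between Sp1 and Sp3.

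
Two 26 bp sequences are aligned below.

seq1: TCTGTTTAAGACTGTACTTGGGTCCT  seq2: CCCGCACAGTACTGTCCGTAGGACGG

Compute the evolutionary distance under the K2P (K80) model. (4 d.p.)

Of 26 sites, 6 differences are transitions and 7 are transversions, so P = 6/26 ≈ 0.230769 and Q = 7/26 ≈ 0.269231.
Under the Kimura two-parameter model, d = −½ ln(1 − 2P − Q) − ¼ ln(1 − 2Q).
1 − 2P − Q = 0.269231, giving −½ ln(0.269231) = 0.656093.
1 − 2Q = 0.461538, giving −¼ ln(0.461538) = 0.193298.
d = 0.656093 + 0.193298 = 0.849391.

0.8494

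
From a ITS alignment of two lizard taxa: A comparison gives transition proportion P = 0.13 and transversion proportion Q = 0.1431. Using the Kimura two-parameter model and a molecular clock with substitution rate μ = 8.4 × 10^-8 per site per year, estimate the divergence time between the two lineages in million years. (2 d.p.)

2.04

Under the Kimura two-parameter model, d = −½ ln(1 − 2P − Q) − ¼ ln(1 − 2Q).
1 − 2P − Q = 0.5969, giving −½ ln(0.5969) = 0.258003.
1 − 2Q = 0.7138, giving −¼ ln(0.7138) = 0.084288.
d = 0.258003 + 0.084288 = 0.342291.
Under a molecular clock d = 2μt, so t = d/(2μ) = 0.342291 / (2 × 8.4 × 10^-8) = 2.04 million years.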